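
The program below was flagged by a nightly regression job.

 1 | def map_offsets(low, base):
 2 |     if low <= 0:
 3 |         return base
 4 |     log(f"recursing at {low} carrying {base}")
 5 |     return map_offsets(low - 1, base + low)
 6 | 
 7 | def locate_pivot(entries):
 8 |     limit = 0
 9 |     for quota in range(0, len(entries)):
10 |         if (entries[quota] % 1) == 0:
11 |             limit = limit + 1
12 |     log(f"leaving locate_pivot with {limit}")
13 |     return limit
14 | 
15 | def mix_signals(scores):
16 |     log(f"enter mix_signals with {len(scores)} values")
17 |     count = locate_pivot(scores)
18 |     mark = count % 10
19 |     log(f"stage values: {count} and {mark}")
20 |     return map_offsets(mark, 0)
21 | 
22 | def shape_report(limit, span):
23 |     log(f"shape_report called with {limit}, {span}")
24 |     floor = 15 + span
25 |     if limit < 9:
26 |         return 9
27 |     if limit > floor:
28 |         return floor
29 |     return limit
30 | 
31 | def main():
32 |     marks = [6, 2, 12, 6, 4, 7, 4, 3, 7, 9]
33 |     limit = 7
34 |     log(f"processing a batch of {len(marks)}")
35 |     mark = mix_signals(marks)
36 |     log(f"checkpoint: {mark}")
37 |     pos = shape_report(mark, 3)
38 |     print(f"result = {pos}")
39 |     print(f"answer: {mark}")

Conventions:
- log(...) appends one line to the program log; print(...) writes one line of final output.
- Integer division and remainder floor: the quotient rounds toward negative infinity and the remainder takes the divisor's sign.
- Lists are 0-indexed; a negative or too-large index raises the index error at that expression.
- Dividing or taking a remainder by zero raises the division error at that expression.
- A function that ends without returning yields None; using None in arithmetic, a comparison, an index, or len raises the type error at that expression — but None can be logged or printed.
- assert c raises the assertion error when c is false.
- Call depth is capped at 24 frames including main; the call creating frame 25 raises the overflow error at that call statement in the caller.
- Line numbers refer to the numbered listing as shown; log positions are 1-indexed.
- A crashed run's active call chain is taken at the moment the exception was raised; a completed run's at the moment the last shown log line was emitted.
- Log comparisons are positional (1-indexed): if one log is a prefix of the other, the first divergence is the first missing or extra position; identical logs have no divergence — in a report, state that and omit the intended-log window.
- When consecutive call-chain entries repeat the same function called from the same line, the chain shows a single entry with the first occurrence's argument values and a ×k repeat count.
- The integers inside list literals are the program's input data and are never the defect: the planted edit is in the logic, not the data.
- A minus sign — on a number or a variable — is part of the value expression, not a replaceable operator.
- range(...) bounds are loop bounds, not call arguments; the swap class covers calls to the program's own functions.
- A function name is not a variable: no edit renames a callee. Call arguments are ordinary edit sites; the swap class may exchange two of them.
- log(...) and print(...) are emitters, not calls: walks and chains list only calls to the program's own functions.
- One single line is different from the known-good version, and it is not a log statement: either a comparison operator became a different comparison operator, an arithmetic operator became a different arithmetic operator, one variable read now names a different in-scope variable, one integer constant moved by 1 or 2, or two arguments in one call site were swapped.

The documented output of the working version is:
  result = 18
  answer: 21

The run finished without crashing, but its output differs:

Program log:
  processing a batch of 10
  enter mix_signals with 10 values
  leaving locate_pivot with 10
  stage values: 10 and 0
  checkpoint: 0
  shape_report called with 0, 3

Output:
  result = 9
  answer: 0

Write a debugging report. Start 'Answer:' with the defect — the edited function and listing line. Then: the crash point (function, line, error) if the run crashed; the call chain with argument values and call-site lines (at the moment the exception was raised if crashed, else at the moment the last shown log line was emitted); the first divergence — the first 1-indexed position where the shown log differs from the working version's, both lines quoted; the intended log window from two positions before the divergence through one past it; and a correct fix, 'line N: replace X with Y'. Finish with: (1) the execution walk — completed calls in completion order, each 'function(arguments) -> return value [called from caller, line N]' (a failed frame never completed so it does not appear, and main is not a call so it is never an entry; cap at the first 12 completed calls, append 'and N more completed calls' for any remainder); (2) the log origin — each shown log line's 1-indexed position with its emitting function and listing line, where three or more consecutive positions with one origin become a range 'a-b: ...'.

Answer: the defect is in locate_pivot at line 10.
Key fact: The earliest visible damage is log position 3 — 'leaving locate_pivot with 10' rather than the intended 'leaving locate_pivot with 6'.
Call chain: main -> shape_report(0, 3) (called at line 37).
First divergence: at position 3 the run shows 'leaving locate_pivot with 10' where the working version logs 'leaving locate_pivot with 6'.
Intended log window:
  1: processing a batch of 10
  2: enter mix_signals with 10 values
  3: leaving locate_pivot with 6
  4: stage values: 6 and 6
Execution walk:
  locate_pivot([6, 2, 12, 6, 4, 7, 4, 3, 7, 9]) -> 10  [called from mix_signals, line 17]
  map_offsets(0, 0) -> 0  [called from mix_signals, line 20]
  mix_signals([6, 2, 12, 6, 4, 7, 4, 3, 7, 9]) -> 0  [called from main, line 35]
  shape_report(0, 3) -> 9  [called from main, line 37]
Log line origins:
  1 — main, line 34
  2 — mix_signals, line 16
  3 — locate_pivot, line 12
  4 — mix_signals, line 19
  5 — main, line 36
  6 — shape_report, line 23
A correct fix: line 10: replace `1` with `2`.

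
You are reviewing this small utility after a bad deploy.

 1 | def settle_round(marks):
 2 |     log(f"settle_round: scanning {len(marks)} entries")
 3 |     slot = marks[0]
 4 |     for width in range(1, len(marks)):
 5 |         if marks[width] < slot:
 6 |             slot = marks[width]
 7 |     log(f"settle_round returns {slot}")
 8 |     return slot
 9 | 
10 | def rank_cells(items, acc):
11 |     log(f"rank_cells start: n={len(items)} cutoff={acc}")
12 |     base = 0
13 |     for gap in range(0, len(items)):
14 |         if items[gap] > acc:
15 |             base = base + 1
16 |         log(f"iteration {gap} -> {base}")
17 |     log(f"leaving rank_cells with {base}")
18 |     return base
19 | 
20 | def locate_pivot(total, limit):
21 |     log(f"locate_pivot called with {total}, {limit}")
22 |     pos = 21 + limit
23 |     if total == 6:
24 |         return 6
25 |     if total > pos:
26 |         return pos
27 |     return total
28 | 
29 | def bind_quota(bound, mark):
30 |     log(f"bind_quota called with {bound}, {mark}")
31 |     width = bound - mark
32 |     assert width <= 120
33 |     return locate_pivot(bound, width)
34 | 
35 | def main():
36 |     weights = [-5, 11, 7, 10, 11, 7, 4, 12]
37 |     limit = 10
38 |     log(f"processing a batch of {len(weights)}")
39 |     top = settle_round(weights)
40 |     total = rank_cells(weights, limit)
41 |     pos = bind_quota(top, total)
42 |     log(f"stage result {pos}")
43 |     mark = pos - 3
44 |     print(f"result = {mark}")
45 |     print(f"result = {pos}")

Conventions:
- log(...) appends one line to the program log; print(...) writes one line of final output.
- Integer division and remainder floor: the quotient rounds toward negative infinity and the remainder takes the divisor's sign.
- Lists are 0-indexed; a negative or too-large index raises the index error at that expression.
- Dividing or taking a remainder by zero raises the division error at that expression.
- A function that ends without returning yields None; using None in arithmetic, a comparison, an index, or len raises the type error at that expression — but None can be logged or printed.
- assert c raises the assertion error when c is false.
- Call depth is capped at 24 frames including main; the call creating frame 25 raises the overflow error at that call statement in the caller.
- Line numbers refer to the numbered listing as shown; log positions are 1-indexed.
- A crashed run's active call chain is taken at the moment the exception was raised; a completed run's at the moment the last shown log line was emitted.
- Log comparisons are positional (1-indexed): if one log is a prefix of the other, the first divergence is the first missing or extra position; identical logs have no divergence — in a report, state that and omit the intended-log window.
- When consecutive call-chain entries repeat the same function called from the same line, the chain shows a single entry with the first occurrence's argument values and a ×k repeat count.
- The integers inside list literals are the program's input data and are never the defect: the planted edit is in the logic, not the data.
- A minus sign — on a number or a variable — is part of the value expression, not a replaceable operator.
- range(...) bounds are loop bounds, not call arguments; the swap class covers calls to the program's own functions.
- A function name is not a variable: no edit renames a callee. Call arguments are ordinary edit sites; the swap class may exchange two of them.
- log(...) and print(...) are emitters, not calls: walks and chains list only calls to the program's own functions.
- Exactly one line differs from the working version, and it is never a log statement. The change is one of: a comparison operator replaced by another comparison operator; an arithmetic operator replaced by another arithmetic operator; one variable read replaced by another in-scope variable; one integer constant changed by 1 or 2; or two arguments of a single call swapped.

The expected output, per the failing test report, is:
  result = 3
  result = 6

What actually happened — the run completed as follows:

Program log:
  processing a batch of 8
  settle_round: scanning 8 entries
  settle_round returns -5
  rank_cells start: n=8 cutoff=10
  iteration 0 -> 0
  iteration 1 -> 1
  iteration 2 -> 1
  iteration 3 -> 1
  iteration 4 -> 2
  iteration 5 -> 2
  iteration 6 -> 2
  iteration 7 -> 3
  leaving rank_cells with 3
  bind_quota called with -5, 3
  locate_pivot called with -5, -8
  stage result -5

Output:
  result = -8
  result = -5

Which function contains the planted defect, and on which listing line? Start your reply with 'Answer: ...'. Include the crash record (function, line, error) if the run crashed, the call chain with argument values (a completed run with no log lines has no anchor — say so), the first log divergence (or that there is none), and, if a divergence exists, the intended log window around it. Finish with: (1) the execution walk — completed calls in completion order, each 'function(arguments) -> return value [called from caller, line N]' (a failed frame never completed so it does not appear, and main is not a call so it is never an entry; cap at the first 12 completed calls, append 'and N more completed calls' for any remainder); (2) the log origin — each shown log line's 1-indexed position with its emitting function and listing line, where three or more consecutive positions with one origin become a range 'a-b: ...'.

Answer: the defect is in locate_pivot at line 23.
Key observation: The earliest visible damage is log position 16 — 'stage result -5' rather than the intended 'stage result 6'.
Call chain: main.
First divergence: position 16 — shown 'stage result -5', intended 'stage result 6'.
Intended log window:
  14: bind_quota called with -5, 3
  15: locate_pivot called with -5, -8
  16: stage result 6
Execution walk:
  settle_round([-5, 11, 7, 10, 11, 7, 4, 12]) -> -5  [called from main, line 39]
  rank_cells([-5, 11, 7, 10, 11, 7, 4, 12], 10) -> 3  [called from main, line 40]
  locate_pivot(-5, -8) -> -5  [called from bind_quota, line 33]
  bind_quota(-5, 3) -> -5  [called from main, line 41]
Log origins:
  1: logged in main at line 38
  2: logged in settle_round at line 2
  3: logged in settle_round at line 7
  4: logged in rank_cells at line 11
  5-12: logged in rank_cells at line 16
  13: logged in rank_cells at line 17
  14: logged in bind_quota at line 30
  15: logged in locate_pivot at line 21
  16: logged in main at line 42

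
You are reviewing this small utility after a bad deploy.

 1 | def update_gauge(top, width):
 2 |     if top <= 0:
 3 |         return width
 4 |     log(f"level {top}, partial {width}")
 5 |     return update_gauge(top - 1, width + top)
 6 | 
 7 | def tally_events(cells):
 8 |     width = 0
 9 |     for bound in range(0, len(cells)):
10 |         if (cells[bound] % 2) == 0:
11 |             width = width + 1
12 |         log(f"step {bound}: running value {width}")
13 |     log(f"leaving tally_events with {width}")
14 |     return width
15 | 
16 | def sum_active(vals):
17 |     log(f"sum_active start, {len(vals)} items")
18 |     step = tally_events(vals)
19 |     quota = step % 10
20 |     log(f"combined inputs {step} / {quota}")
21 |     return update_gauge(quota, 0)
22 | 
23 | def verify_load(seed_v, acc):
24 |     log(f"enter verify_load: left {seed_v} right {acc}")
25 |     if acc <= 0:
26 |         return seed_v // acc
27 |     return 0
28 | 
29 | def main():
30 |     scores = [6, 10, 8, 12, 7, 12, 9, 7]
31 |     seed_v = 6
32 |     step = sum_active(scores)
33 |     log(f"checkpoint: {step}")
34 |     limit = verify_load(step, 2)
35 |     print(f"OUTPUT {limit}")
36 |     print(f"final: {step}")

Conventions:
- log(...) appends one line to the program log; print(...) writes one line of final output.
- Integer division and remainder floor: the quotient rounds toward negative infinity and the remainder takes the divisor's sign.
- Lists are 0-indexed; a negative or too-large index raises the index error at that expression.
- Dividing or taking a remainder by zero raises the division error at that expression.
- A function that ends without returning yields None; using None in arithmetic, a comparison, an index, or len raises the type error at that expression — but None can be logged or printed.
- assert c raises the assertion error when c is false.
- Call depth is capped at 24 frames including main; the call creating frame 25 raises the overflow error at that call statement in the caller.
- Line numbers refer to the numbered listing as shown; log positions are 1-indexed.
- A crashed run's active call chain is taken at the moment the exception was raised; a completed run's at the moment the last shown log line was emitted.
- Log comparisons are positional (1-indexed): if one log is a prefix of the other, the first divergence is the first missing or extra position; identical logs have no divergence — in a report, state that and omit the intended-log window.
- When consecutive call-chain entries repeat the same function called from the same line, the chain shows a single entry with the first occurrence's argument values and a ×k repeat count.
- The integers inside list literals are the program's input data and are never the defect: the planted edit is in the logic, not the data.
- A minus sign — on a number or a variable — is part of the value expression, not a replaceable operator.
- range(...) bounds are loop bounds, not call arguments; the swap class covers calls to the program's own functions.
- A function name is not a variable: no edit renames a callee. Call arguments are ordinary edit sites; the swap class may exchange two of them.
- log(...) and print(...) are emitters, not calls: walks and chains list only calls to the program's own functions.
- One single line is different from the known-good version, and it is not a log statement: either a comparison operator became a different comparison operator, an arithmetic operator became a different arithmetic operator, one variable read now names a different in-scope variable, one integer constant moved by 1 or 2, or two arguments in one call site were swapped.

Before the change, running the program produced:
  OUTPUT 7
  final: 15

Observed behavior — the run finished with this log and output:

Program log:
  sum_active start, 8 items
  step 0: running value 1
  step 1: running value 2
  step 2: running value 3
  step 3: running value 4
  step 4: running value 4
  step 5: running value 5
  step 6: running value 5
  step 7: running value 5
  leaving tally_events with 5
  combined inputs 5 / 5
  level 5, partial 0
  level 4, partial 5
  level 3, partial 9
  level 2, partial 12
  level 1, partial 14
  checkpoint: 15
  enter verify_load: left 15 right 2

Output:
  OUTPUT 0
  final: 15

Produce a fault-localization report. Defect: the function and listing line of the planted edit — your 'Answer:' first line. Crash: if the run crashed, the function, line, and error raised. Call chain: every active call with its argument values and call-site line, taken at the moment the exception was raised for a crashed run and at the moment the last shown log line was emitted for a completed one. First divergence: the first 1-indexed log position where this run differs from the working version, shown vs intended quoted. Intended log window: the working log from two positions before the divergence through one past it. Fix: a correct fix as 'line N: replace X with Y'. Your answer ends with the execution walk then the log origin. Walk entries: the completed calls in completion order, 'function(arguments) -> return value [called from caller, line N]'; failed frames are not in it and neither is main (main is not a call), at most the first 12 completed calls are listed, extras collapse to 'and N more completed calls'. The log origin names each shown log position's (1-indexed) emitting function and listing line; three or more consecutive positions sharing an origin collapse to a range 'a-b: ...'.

Answer: the defect is in verify_load at line 25.
The tell: The two runs log identically and part ways only at the printed values.
Call chain: main -> verify_load(15, 2) (called at line 34).
First divergence: none — the logs agree in full.
Execution walk:
  tally_events([6, 10, 8, 12, 7, 12, 9, 7]) -> 5  [called from sum_active, line 18]
  update_gauge(0, 15) -> 15  [called from update_gauge, line 5]
  update_gauge(1, 14) -> 15  [called from update_gauge, line 5]
  update_gauge(2, 12) -> 15  [called from update_gauge, line 5]
  update_gauge(3, 9) -> 15  [called from update_gauge, line 5]
  update_gauge(4, 5) -> 15  [called from update_gauge, line 5]
  update_gauge(5, 0) -> 15  [called from sum_active, line 21]
  sum_active([6, 10, 8, 12, 7, 12, 9, 7]) -> 15  [called from main, line 32]
  verify_load(15, 2) -> 0  [called from main, line 34]
Origin of each log line:
  1 — sum_active, line 17
  2-9 — tally_events, line 12
  10 — tally_events, line 13
  11 — sum_active, line 20
  12-16 — update_gauge, line 4
  17 — main, line 33
  18 — verify_load, line 24
A correct fix: line 25: replace `<=` with `!=`.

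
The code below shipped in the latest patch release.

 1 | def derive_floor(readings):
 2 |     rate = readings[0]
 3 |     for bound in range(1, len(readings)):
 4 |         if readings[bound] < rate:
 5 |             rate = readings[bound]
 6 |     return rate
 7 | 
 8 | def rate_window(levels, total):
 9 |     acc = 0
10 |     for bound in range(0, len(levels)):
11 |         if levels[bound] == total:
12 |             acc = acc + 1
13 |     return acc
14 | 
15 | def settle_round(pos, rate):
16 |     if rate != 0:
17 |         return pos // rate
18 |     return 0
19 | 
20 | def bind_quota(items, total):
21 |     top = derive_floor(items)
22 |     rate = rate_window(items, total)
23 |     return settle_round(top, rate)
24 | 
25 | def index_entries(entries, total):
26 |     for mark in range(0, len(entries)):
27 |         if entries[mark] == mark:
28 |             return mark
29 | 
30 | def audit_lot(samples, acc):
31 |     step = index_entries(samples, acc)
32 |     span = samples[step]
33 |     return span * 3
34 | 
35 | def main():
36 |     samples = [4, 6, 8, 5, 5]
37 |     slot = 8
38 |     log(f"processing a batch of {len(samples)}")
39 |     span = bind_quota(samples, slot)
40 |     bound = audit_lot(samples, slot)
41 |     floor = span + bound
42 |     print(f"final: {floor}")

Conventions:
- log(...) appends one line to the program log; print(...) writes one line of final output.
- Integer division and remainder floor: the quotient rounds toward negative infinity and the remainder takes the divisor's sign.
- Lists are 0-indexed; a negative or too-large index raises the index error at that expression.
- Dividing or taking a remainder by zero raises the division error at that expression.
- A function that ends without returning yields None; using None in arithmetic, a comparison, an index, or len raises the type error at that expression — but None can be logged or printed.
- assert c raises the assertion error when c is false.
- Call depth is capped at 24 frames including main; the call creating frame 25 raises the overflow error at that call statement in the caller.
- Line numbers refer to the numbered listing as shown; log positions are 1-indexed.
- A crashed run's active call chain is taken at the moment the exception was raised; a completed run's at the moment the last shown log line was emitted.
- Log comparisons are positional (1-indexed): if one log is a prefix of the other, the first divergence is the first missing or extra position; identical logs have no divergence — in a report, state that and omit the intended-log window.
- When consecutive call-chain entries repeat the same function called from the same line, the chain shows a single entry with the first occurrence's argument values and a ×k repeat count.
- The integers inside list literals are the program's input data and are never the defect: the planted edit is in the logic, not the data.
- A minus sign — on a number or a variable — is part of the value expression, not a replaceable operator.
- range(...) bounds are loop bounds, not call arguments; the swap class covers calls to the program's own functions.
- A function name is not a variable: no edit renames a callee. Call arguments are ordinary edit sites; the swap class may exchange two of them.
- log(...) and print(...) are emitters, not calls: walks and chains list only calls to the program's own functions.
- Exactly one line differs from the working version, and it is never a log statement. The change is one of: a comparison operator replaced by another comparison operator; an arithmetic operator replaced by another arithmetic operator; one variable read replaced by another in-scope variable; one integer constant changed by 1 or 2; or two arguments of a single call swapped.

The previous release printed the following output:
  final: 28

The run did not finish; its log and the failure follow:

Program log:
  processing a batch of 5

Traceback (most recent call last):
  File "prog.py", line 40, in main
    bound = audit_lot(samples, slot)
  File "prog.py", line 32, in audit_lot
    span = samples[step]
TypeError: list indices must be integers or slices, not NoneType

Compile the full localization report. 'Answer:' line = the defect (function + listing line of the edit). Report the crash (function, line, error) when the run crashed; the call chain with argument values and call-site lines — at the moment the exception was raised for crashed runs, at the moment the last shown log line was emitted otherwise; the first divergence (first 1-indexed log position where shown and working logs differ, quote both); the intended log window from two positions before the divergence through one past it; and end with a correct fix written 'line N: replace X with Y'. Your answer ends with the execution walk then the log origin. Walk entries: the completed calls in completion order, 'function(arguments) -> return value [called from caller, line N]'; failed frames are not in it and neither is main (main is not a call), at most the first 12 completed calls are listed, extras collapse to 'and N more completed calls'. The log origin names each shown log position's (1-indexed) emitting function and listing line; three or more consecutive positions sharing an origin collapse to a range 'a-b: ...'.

Answer: the defect is in index_entries at line 27.
The tell: All emitted log lines are correct; the crash alone marks the defect.
Crash: audit_lot, line 32, TypeError.
Call chain: main -> audit_lot([4, 6, 8, 5, 5], 8) (called at line 40).
First divergence: none (the log streams are identical).
Execution walk:
  derive_floor([4, 6, 8, 5, 5]) -> 4  [called from bind_quota, line 21]
  rate_window([4, 6, 8, 5, 5], 8) -> 1  [called from bind_quota, line 22]
  settle_round(4, 1) -> 4  [called from bind_quota, line 23]
  bind_quota([4, 6, 8, 5, 5], 8) -> 4  [called from main, line 39]
  index_entries([4, 6, 8, 5, 5], 8) -> None  [called from audit_lot, line 31]
Log line origins:
  1: emitted by main (line 38)
A correct fix: line 27: replace `entries[mark] == mark` with `entries[mark] == total`.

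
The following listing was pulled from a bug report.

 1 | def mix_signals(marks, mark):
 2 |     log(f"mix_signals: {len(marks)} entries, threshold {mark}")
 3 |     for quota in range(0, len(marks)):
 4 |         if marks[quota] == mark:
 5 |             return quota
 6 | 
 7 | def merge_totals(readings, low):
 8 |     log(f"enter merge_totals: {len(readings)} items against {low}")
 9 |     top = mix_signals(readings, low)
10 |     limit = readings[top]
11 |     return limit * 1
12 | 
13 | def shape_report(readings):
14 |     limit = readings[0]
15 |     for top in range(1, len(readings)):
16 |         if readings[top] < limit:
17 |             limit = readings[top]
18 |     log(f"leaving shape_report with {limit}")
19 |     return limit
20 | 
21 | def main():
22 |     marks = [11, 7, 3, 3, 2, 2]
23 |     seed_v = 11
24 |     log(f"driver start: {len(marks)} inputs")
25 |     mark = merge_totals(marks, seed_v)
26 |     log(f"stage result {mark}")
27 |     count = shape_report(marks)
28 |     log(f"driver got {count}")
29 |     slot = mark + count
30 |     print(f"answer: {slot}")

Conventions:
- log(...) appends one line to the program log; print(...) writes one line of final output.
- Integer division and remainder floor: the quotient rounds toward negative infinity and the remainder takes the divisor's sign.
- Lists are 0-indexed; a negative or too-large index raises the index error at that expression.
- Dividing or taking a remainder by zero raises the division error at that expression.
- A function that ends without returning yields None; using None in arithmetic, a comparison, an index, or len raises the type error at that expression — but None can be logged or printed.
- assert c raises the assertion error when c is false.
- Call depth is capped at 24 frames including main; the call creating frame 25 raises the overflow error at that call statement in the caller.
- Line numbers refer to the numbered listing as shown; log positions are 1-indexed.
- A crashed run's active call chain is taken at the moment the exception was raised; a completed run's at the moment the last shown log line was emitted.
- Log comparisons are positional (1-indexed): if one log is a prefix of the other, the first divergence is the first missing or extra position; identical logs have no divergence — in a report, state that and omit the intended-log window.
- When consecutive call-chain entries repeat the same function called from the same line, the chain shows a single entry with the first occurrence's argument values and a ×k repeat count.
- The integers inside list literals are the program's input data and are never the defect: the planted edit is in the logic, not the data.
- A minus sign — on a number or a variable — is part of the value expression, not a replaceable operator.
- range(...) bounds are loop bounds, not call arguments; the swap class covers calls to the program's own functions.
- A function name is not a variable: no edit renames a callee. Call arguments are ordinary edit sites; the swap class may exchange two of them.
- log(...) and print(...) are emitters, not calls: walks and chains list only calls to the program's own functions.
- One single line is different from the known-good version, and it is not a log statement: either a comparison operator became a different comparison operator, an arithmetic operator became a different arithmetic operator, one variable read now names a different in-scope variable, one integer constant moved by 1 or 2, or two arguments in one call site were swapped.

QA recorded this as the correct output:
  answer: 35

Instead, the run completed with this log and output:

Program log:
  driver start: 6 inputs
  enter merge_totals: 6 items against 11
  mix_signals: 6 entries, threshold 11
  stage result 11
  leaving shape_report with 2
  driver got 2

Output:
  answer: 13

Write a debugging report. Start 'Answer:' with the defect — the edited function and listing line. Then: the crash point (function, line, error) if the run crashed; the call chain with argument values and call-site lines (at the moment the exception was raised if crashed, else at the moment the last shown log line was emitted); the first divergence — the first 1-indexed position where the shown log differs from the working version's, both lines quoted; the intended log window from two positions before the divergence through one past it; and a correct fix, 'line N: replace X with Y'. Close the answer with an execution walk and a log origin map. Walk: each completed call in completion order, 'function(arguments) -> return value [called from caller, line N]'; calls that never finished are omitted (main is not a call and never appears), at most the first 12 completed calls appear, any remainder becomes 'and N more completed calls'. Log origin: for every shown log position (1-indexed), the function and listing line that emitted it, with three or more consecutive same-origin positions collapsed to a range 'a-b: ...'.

Answer: the defect is in merge_totals at line 11.
Key observation: Position 4 is the first bad log line: 'stage result 11' should read 'stage result 33'.
Call chain: main.
First divergence: position 4 — shown 'stage result 11', intended 'stage result 33'.
Intended log window:
  2: enter merge_totals: 6 items against 11
  3: mix_signals: 6 entries, threshold 11
  4: stage result 33
  5: leaving shape_report with 2
Execution walk:
  mix_signals([11, 7, 3, 3, 2, 2], 11) -> 0  [called from merge_totals, line 9]
  merge_totals([11, 7, 3, 3, 2, 2], 11) -> 11  [called from main, line 25]
  shape_report([11, 7, 3, 3, 2, 2]) -> 2  [called from main, line 27]
Log origins:
  1: logged in main at line 24
  2: logged in merge_totals at line 8
  3: logged in mix_signals at line 2
  4: logged in main at line 26
  5: logged in shape_report at line 18
  6: logged in main at line 28
A correct fix: line 11: replace `1` with `3`.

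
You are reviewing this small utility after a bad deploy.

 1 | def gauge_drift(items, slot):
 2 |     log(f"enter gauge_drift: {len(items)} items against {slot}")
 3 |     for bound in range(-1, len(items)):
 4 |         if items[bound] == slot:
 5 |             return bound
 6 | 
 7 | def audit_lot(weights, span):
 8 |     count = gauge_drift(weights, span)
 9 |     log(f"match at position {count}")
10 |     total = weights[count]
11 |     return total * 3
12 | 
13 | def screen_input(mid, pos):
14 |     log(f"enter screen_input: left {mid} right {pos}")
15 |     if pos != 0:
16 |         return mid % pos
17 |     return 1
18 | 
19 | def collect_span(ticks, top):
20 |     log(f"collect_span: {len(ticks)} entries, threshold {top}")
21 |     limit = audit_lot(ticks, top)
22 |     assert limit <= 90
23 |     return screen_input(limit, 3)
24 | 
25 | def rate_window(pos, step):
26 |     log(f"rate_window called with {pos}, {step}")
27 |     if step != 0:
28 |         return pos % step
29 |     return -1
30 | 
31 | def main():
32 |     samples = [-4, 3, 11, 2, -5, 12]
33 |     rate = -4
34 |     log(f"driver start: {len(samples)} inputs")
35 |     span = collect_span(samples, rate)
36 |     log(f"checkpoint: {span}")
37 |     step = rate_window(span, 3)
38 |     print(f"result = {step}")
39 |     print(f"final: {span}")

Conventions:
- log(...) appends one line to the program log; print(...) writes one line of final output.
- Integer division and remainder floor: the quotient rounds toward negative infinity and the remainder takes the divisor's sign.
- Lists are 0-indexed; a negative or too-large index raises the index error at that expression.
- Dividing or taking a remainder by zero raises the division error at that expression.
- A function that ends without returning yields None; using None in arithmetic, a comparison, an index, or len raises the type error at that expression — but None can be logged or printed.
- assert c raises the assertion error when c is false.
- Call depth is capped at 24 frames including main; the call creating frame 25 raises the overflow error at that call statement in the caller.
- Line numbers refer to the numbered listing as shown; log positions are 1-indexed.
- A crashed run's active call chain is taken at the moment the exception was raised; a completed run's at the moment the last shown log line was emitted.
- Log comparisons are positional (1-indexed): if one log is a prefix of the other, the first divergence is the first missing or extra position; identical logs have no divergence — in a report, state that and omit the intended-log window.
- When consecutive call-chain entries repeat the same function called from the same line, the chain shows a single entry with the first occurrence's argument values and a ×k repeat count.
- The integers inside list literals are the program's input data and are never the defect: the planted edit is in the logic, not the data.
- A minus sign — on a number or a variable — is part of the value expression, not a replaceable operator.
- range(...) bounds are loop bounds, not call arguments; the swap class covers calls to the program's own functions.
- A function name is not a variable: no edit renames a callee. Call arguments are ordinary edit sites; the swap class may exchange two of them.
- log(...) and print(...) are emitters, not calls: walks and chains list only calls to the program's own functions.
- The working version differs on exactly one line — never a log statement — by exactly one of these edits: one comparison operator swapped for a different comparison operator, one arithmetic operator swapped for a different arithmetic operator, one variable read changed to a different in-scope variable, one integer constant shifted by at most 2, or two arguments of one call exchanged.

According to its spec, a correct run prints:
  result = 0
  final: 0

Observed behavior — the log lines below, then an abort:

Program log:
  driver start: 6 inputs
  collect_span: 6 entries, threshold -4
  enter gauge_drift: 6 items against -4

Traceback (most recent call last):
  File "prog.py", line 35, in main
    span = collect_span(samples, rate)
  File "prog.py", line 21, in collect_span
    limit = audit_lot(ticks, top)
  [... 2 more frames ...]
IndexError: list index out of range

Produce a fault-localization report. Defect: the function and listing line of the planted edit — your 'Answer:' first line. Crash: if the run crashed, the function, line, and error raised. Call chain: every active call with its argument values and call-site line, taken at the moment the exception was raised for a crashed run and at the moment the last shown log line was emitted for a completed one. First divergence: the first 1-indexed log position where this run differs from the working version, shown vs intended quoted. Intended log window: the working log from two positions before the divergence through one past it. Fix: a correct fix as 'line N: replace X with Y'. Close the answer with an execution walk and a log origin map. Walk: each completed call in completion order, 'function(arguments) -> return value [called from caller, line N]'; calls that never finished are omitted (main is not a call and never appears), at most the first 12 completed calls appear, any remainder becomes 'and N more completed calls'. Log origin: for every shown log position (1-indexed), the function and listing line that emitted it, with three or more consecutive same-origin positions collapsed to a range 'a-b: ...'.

Answer: the defect is in gauge_drift at line 3.
Key fact: After 3 matching log lines the faulty run goes silent, while the working version continues with 'match at position 0'.
Crash: gauge_drift, line 4, IndexError.
Call chain: main -> collect_span([-4, 3, 11, 2, -5, 12], -4) (called at line 35) -> audit_lot([-4, 3, 11, 2, -5, 12], -4) (called at line 21) -> gauge_drift([-4, 3, 11, 2, -5, 12], -4) (called at line 8).
First divergence: position 4 (shown log ended at 3 lines; the working version continues: 'match at position 0').
Intended log window:
  2: collect_span: 6 entries, threshold -4
  3: enter gauge_drift: 6 items against -4
  4: match at position 0
  5: enter screen_input: left -12 right 3
Execution walk:
  (no call completed)
Origin of each log line:
  1: logged in main at line 34
  2: logged in collect_span at line 20
  3: logged in gauge_drift at line 2
A correct fix: line 3: replace `-1` with `0`.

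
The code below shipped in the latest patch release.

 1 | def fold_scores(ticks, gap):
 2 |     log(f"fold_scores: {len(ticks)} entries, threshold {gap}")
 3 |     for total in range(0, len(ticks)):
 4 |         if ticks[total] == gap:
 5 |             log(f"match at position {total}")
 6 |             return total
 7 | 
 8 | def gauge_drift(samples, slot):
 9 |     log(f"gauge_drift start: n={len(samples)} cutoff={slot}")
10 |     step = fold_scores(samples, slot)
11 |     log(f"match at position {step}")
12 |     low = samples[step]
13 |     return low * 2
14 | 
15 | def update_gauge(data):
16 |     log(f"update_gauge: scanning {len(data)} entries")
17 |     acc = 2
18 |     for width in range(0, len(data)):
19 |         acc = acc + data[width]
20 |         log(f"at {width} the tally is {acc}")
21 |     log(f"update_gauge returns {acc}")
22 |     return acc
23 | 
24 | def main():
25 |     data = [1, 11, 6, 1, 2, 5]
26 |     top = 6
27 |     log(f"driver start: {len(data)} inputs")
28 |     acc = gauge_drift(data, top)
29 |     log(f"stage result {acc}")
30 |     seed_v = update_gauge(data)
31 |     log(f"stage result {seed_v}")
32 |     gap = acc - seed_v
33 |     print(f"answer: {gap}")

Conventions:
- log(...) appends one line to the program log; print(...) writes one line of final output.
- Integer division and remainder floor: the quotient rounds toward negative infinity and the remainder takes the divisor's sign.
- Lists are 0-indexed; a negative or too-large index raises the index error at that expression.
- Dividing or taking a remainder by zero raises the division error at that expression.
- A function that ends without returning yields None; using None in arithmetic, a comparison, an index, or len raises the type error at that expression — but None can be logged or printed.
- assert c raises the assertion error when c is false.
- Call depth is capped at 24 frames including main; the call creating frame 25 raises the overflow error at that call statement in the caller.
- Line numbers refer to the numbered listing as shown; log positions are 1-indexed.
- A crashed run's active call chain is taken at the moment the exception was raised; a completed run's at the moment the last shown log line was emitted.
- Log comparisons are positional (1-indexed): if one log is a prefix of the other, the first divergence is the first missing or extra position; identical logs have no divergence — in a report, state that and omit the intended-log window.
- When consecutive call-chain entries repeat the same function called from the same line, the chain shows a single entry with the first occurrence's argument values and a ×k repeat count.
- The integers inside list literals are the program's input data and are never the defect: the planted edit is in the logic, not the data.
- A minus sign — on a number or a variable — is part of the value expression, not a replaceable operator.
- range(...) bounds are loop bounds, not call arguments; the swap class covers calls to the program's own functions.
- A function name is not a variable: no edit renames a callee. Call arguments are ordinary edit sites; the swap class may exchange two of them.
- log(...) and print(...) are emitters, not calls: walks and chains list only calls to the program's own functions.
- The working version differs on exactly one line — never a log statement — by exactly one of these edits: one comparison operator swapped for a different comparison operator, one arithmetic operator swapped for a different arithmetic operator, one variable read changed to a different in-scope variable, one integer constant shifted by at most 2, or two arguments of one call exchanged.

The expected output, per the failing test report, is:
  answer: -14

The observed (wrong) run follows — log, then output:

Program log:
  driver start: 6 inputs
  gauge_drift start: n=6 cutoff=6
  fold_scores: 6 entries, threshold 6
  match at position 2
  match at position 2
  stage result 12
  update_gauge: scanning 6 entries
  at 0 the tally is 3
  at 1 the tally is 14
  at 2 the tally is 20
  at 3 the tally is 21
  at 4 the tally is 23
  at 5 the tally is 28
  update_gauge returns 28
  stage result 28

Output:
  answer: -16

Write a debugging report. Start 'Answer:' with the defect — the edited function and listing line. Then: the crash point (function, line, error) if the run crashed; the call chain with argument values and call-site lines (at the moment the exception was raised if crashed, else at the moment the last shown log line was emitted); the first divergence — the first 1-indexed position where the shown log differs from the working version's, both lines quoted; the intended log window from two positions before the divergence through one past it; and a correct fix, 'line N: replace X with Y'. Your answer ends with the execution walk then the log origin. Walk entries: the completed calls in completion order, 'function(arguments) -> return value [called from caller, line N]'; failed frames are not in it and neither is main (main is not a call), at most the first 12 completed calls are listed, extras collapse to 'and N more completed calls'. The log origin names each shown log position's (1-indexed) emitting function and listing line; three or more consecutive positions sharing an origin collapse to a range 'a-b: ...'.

Answer: the defect is in update_gauge at line 17.
Core observation: Everything matches until log position 8, which reads 'at 0 the tally is 3' in place of 'at 0 the tally is 1'.
Call chain: main.
First divergence: position 8 — the shown line 'at 0 the tally is 3' should read 'at 0 the tally is 1'.
Intended log window:
  6: stage result 12
  7: update_gauge: scanning 6 entries
  8: at 0 the tally is 1
  9: at 1 the tally is 12
Execution walk:
  fold_scores([1, 11, 6, 1, 2, 5], 6) -> 2  [called from gauge_drift, line 10]
  gauge_drift([1, 11, 6, 1, 2, 5], 6) -> 12  [called from main, line 28]
  update_gauge([1, 11, 6, 1, 2, 5]) -> 28  [called from main, line 30]
Log origin:
  1: emitted by main (line 27)
  2: emitted by gauge_drift (line 9)
  3: emitted by fold_scores (line 2)
  4: emitted by fold_scores (line 5)
  5: emitted by gauge_drift (line 11)
  6: emitted by main (line 29)
  7: emitted by update_gauge (line 16)
  8-13: emitted by update_gauge (line 20)
  14: emitted by update_gauge (line 21)
  15: emitted by main (line 31)
A correct fix: line 17: replace `2` with `0`.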